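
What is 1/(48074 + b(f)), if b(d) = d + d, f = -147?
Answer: 1/47780 ≈ 2.0929e-5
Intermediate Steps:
b(d) = 2*d
1/(48074 + b(f)) = 1/(48074 + 2*(-147)) = 1/(48074 - 294) = 1/47780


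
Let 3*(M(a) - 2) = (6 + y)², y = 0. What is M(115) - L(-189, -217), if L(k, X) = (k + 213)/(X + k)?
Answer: 2854/203 ≈ 14.059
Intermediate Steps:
L(k, X) = (213 + k)/(X + k)
M(a) = 14 (M(a) = 2 + (6 + 0)²/3 = 2 + (⅓)*6² = 2 + (⅓)*36 = 2 + 12 = 14)
M(115) - L(-189, -217) = 14 - (213 - 189)/(-217 - 189) = 14 - 24/(-406) = 14 - (-1)*24/406 = 14 - 1*(-12/203) = 14 + 12/203 = 2854/203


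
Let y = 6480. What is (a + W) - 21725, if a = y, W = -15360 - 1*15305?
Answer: -45910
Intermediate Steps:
W = -30665 (W = -15360 - 15305 = -30665)
a = 6480
(a + W) - 21725 = (6480 - 30665) - 21725 = -24185 - 21725 = -45910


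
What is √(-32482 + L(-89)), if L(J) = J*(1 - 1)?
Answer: I*√32482 ≈ 180.23*I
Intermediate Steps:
L(J) = 0 (L(J) = J*0 = 0)
√(-32482 + L(-89)) = √(-32482 + 0) = √(-32482) = I*√32482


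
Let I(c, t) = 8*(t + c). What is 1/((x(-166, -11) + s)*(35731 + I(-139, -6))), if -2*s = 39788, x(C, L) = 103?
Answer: -1/684194661 ≈ -1.4616e-9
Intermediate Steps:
I(c, t) = 8*c + 8*t (I(c, t) = 8*(c + t) = 8*c + 8*t)
s = -19894 (s = -½*39788 = -19894)
1/((x(-166, -11) + s)*(35731 + I(-139, -6))) = 1/((103 - 19894)*(35731 + (8*(-139) + 8*(-6)))) = 1/(-19791*(35731 + (-1112 - 48))) = 1/(-19791*(35731 - 1160)) = 1/(-19791*34571) = 1/(-684194661) = -1/684194661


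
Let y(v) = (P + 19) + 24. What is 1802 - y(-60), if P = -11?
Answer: 1770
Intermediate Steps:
y(v) = 32 (y(v) = (-11 + 19) + 24 = 8 + 24 = 32)
1802 - y(-60) = 1802 - 1*32 = 1802 - 32 = 1770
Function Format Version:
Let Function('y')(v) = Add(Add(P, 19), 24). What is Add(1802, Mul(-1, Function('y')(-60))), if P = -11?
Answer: 1770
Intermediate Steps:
Function('y')(v) = 32 (Function('y')(v) = Add(Add(-11, 19), 24) = Add(8, 24) = 32)
Add(1802, Mul(-1, Function('y')(-60))) = Add(1802, Mul(-1, 32)) = Add(1802, -32) = 1770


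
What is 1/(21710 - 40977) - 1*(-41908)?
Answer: 807441435/19267 ≈ 41908.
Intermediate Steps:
1/(21710 - 40977) - 1*(-41908) = 1/(-19267) + 41908 = -1/19267 + 41908 = 807441435/19267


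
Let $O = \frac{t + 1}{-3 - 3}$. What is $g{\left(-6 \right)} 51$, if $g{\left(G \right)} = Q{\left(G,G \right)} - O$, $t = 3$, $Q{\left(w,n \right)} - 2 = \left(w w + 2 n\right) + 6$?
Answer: $1666$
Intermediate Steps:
$Q{\left(w,n \right)} = 8 + w^{2} + 2 n$ ($Q{\left(w,n \right)} = 2 + \left(\left(w w + 2 n\right) + 6\right) = 2 + \left(\left(w^{2} + 2 n\right) + 6\right) = 2 + \left(6 + w^{2} + 2 n\right) = 8 + w^{2} + 2 n$)
$O = - \frac{2}{3}$ ($O = \frac{3 + 1}{-3 - 3} = \frac{4}{-6} = 4 \left(- \frac{1}{6}\right) = - \frac{2}{3} \approx -0.66667$)
$g{\left(G \right)} = \frac{26}{3} + G^{2} + 2 G$ ($g{\left(G \right)} = \left(8 + G^{2} + 2 G\right) - - \frac{2}{3} = \left(8 + G^{2} + 2 G\right) + \frac{2}{3} = \frac{26}{3} + G^{2} + 2 G$)
$g{\left(-6 \right)} 51 = \left(\frac{26}{3} + \left(-6\right)^{2} + 2 \left(-6\right)\right) 51 = \left(\frac{26}{3} + 36 - 12\right) 51 = \frac{98}{3} \cdot 51 = 1666$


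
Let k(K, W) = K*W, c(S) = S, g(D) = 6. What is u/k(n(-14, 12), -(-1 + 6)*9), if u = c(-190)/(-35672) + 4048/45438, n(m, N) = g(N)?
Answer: -38258369/109408342680 ≈ -0.00034968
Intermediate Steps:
n(m, N) = 6
u = 38258369/405216084 (u = -190/(-35672) + 4048/45438 = -190*(-1/35672) + 4048*(1/45438) = 95/17836 + 2024/22719 = 38258369/405216084 ≈ 0.094415)
u/k(n(-14, 12), -(-1 + 6)*9) = 38258369/(405216084*((6*(-(-1 + 6)*9)))) = 38258369/(405216084*((6*(-5*9)))) = 38258369/(405216084*((6*(-1*45)))) = 38258369/(405216084*((6*(-45)))) = (38258369/405216084)/(-270) = (38258369/405216084)*(-1/270) = -38258369/109408342680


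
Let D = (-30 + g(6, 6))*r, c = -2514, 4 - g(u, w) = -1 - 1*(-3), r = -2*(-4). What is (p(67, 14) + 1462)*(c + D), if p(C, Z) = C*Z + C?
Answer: -6754646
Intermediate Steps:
r = 8
g(u, w) = 2 (g(u, w) = 4 - (-1 - 1*(-3)) = 4 - (-1 + 3) = 4 - 1*2 = 4 - 2 = 2)
p(C, Z) = C + C*Z
D = -224 (D = (-30 + 2)*8 = -28*8 = -224)
(p(67, 14) + 1462)*(c + D) = (67*(1 + 14) + 1462)*(-2514 - 224) = (67*15 + 1462)*(-2738) = (1005 + 1462)*(-2738) = 2467*(-2738) = -6754646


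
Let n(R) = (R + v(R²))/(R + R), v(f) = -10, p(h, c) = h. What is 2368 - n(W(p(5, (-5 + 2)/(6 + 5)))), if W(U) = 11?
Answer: 52095/22 ≈ 2368.0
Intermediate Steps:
n(R) = (-10 + R)/(2*R) (n(R) = (R - 10)/(R + R) = (-10 + R)/((2*R)) = (-10 + R)*(1/(2*R)) = (-10 + R)/(2*R))
2368 - n(W(p(5, (-5 + 2)/(6 + 5)))) = 2368 - (-10 + 11)/(2*11) = 2368 - 1/(2*11) = 2368 - 1*1/22 = 2368 - 1/22 = 52095/22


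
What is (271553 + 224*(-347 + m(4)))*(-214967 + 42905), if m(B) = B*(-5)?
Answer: -32579079390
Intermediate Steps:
m(B) = -5*B
(271553 + 224*(-347 + m(4)))*(-214967 + 42905) = (271553 + 224*(-347 - 5*4))*(-214967 + 42905) = (271553 + 224*(-347 - 20))*(-172062) = (271553 + 224*(-367))*(-172062) = (271553 - 82208)*(-172062) = 189345*(-172062) = -32579079390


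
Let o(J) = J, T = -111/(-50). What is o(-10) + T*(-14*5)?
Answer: -827/5 ≈ -165.40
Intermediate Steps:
T = 111/50 (T = -111*(-1/50) = 111/50 ≈ 2.2200)
o(-10) + T*(-14*5) = -10 + 111*(-14*5)/50 = -10 + (111/50)*(-70) = -10 - 777/5 = -827/5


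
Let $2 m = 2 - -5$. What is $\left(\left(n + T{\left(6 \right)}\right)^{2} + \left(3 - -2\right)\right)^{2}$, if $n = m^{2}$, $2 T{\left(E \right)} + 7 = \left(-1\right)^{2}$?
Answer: $\frac{2099601}{256} \approx 8201.6$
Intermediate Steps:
$m = \frac{7}{2}$ ($m = \frac{2 - -5}{2} = \frac{2 + 5}{2} = \frac{1}{2} \cdot 7 = \frac{7}{2} \approx 3.5$)
$T{\left(E \right)} = -3$ ($T{\left(E \right)} = - \frac{7}{2} + \frac{\left(-1\right)^{2}}{2} = - \frac{7}{2} + \frac{1}{2} \cdot 1 = - \frac{7}{2} + \frac{1}{2} = -3$)
$n = \frac{49}{4}$ ($n = \left(\frac{7}{2}\right)^{2} = \frac{49}{4} \approx 12.25$)
$\left(\left(n + T{\left(6 \right)}\right)^{2} + \left(3 - -2\right)\right)^{2} = \left(\left(\frac{49}{4} - 3\right)^{2} + \left(3 - -2\right)\right)^{2} = \left(\left(\frac{37}{4}\right)^{2} + \left(3 + 2\right)\right)^{2} = \left(\frac{1369}{16} + 5\right)^{2} = \left(\frac{1449}{16}\right)^{2} = \frac{2099601}{256}$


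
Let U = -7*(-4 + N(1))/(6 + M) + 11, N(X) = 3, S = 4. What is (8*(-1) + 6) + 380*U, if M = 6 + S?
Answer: 17377/4 ≈ 4344.3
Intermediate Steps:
M = 10 (M = 6 + 4 = 10)
U = 183/16 (U = -7*(-4 + 3)/(6 + 10) + 11 = -(-7)/16 + 11 = -7*(-1/16) + 11 = 7/16 + 11 = 183/16 ≈ 11.438)
(8*(-1) + 6) + 380*U = (8*(-1) + 6) + 380*(183/16) = (-8 + 6) + 17385/4 = -2 + 17385/4 = 17377/4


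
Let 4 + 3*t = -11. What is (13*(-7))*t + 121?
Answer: 576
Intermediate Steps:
t = -5 (t = -4/3 + (⅓)*(-11) = -4/3 - 11/3 = -5)
(13*(-7))*t + 121 = (13*(-7))*(-5) + 121 = -91*(-5) + 121 = 455 + 121 = 576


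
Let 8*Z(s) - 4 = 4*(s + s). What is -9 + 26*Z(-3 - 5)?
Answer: -204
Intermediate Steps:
Z(s) = ½ + s (Z(s) = ½ + (4*(s + s))/8 = ½ + (4*(2*s))/8 = ½ + (8*s)/8 = ½ + s)
-9 + 26*Z(-3 - 5) = -9 + 26*(½ + (-3 - 5)) = -9 + 26*(½ - 8) = -9 + 26*(-15/2) = -9 - 195 = -204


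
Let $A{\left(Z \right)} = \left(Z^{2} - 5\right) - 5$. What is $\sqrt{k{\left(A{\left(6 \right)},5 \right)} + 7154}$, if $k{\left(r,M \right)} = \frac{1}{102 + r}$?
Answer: $\frac{\sqrt{1831426}}{16} \approx 84.581$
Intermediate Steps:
$A{\left(Z \right)} = -10 + Z^{2}$ ($A{\left(Z \right)} = \left(-5 + Z^{2}\right) - 5 = -10 + Z^{2}$)
$\sqrt{k{\left(A{\left(6 \right)},5 \right)} + 7154} = \sqrt{\frac{1}{102 - \left(10 - 6^{2}\right)} + 7154} = \sqrt{\frac{1}{102 + \left(-10 + 36\right)} + 7154} = \sqrt{\frac{1}{102 + 26} + 7154} = \sqrt{\frac{1}{128} + 7154} = \sqrt{\frac{915713}{128}} = \frac{\sqrt{1831426}}{16}$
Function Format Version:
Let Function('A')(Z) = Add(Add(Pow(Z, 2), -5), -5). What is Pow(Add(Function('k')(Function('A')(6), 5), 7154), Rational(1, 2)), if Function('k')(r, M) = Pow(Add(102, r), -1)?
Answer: Mul(Rational(1, 16), Pow(1831426, Rational(1, 2))) ≈ 84.581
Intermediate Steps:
Function('A')(Z) = Add(-10, Pow(Z, 2)) (Function('A')(Z) = Add(Add(-5, Pow(Z, 2)), -5) = Add(-10, Pow(Z, 2)))
Pow(Add(Function('k')(Function('A')(6), 5), 7154), Rational(1, 2)) = Pow(Add(Pow(Add(102, Add(-10, Pow(6, 2))), -1), 7154), Rational(1, 2)) = Pow(Add(Pow(Add(102, Add(-10, 36)), -1), 7154), Rational(1, 2)) = Pow(Add(Pow(Add(102, 26), -1), 7154), Rational(1, 2)) = Pow(Add(Pow(128, -1), 7154), Rational(1, 2)) = Pow(Add(Rational(1, 128), 7154), Rational(1, 2)) = Pow(Rational(915713, 128), Rational(1, 2)) = Mul(Rational(1, 16), Pow(1831426, Rational(1, 2)))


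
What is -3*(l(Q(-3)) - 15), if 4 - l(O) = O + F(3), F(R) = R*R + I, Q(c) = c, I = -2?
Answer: 45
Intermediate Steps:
F(R) = -2 + R² (F(R) = R*R - 2 = R² - 2 = -2 + R²)
l(O) = -3 - O (l(O) = 4 - (O + (-2 + 3²)) = 4 - (O + (-2 + 9)) = 4 - (O + 7) = 4 - (7 + O) = 4 + (-7 - O) = -3 - O)
-3*(l(Q(-3)) - 15) = -3*((-3 - 1*(-3)) - 15) = -3*((-3 + 3) - 15) = -3*(0 - 15) = -3*(-15) = 45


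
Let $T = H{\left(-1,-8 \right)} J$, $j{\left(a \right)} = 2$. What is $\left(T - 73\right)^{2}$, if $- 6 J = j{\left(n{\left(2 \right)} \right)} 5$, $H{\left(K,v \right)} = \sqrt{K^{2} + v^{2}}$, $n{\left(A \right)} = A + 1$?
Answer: $\frac{49586}{9} + \frac{730 \sqrt{65}}{3} \approx 7471.4$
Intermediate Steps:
$n{\left(A \right)} = 1 + A$
$J = - \frac{5}{3}$ ($J = - \frac{2 \cdot 5}{6} = \left(- \frac{1}{6}\right) 10 = - \frac{5}{3} \approx -1.6667$)
$T = - \frac{5 \sqrt{65}}{3}$ ($T = \sqrt{\left(-1\right)^{2} + \left(-8\right)^{2}} \left(- \frac{5}{3}\right) = \sqrt{1 + 64} \left(- \frac{5}{3}\right) = \sqrt{65} \left(- \frac{5}{3}\right) = - \frac{5 \sqrt{65}}{3} \approx -13.437$)
$\left(T - 73\right)^{2} = \left(- \frac{5 \sqrt{65}}{3} - 73\right)^{2} = \left(-73 - \frac{5 \sqrt{65}}{3}\right)^{2}$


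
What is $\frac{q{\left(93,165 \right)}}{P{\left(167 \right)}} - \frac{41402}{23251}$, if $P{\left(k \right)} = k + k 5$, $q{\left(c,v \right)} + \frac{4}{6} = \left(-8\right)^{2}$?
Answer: $- \frac{60018361}{34946253} \approx -1.7174$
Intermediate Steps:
$q{\left(c,v \right)} = \frac{190}{3}$ ($q{\left(c,v \right)} = - \frac{2}{3} + \left(-8\right)^{2} = - \frac{2}{3} + 64 = \frac{190}{3}$)
$P{\left(k \right)} = 6 k$ ($P{\left(k \right)} = k + 5 k = 6 k$)
$\frac{q{\left(93,165 \right)}}{P{\left(167 \right)}} - \frac{41402}{23251} = \frac{190}{3 \cdot 6 \cdot 167} - \frac{41402}{23251} = \frac{190}{3 \cdot 1002} - \frac{41402}{23251} = \frac{190}{3} \cdot \frac{1}{1002} - \frac{41402}{23251} = \frac{95}{1503} - \frac{41402}{23251} = - \frac{60018361}{34946253}$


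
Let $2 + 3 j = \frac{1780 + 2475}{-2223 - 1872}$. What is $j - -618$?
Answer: $\frac{1515937}{2457} \approx 616.99$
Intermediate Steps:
$j = - \frac{2489}{2457}$ ($j = - \frac{2}{3} + \frac{\left(1780 + 2475\right) \frac{1}{-2223 - 1872}}{3} = - \frac{2}{3} + \frac{4255 \frac{1}{-4095}}{3} = - \frac{2}{3} + \frac{4255 \left(- \frac{1}{4095}\right)}{3} = - \frac{2}{3} + \frac{1}{3} \left(- \frac{851}{819}\right) = - \frac{2}{3} - \frac{851}{2457} = - \frac{2489}{2457} \approx -1.013$)
$j - -618 = - \frac{2489}{2457} - -618 = - \frac{2489}{2457} + 618 = \frac{1515937}{2457}$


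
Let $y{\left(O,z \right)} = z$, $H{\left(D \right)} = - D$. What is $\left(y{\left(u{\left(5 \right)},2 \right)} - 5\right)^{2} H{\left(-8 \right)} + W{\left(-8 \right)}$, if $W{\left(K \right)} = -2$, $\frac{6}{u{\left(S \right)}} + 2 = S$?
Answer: $70$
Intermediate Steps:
$u{\left(S \right)} = \frac{6}{-2 + S}$
$\left(y{\left(u{\left(5 \right)},2 \right)} - 5\right)^{2} H{\left(-8 \right)} + W{\left(-8 \right)} = \left(2 - 5\right)^{2} \left(\left(-1\right) \left(-8\right)\right) - 2 = \left(-3\right)^{2} \cdot 8 - 2 = 9 \cdot 8 - 2 = 72 - 2 = 70$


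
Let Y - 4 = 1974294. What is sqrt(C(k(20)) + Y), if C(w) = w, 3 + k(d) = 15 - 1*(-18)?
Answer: 2*sqrt(493582) ≈ 1405.1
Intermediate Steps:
k(d) = 30 (k(d) = -3 + (15 - 1*(-18)) = -3 + (15 + 18) = -3 + 33 = 30)
Y = 1974298 (Y = 4 + 1974294 = 1974298)
sqrt(C(k(20)) + Y) = sqrt(30 + 1974298) = sqrt(1974328) = 2*sqrt(493582)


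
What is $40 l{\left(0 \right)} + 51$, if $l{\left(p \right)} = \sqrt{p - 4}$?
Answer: $51 + 80 i \approx 51.0 + 80.0 i$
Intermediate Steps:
$l{\left(p \right)} = \sqrt{-4 + p}$
$40 l{\left(0 \right)} + 51 = 40 \sqrt{-4 + 0} + 51 = 40 \sqrt{-4} + 51 = 40 \cdot 2 i + 51 = 80 i + 51 = 51 + 80 i$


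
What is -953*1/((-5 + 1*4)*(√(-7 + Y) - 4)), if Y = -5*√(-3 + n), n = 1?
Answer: -953/(4 - √(-7 - 5*I*√2)) ≈ -163.52 + 170.9*I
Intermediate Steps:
Y = -5*I*√2 (Y = -5*√(-3 + 1) = -5*I*√2 ≈ -7.0711*I)
-953*1/((-5 + 1*4)*(√(-7 + Y) - 4)) = -953*1/((-5 + 1*4)*(√(-7 - 5*I*√2) - 4)) = -953*1/((-5 + 4)*(-4 + √(-7 - 5*I*√2))) = -953*(-1/(-4 + √(-7 - 5*I*√2))) = -953/(4 - √(-7 - 5*I*√2))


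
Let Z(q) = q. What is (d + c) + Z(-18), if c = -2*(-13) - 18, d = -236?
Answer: -246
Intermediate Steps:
c = 8 (c = 26 - 18 = 8)
(d + c) + Z(-18) = (-236 + 8) - 18 = -228 - 18 = -246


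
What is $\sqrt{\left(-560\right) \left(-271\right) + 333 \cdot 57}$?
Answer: $\sqrt{170741} \approx 413.21$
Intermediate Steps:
$\sqrt{\left(-560\right) \left(-271\right) + 333 \cdot 57} = \sqrt{151760 + 18981} = \sqrt{170741}$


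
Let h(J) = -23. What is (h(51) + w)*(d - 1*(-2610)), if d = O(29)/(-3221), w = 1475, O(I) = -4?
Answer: 12206693928/3221 ≈ 3.7897e+6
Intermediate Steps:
d = 4/3221 (d = -4/(-3221) = -4*(-1/3221) = 4/3221 ≈ 0.0012418)
(h(51) + w)*(d - 1*(-2610)) = (-23 + 1475)*(4/3221 - 1*(-2610)) = 1452*(4/3221 + 2610) = 1452*(8406814/3221) = 12206693928/3221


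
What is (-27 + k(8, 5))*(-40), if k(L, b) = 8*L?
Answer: -1480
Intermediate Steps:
(-27 + k(8, 5))*(-40) = (-27 + 8*8)*(-40) = (-27 + 64)*(-40) = 37*(-40) = -1480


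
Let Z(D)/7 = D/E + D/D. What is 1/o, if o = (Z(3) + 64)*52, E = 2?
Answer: 1/4238 ≈ 0.00023596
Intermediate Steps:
Z(D) = 7 + 7*D/2 (Z(D) = 7*(D/2 + D/D) = 7*(D*(½) + 1) = 7*(D/2 + 1) = 7*(1 + D/2) = 7 + 7*D/2)
o = 4238 (o = ((7 + (7/2)*3) + 64)*52 = ((7 + 21/2) + 64)*52 = (35/2 + 64)*52 = (163/2)*52 = 4238)
1/o = 1/4238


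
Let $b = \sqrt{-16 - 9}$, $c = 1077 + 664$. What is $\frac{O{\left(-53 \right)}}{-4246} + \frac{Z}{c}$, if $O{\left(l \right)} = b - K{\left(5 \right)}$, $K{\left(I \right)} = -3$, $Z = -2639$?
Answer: $- \frac{11210417}{7392286} - \frac{5 i}{4246} \approx -1.5165 - 0.0011776 i$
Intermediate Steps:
$c = 1741$
$b = 5 i$ ($b = \sqrt{-25} = 5 i \approx 5.0 i$)
$O{\left(l \right)} = 3 + 5 i$ ($O{\left(l \right)} = 5 i - -3 = 5 i + 3 = 3 + 5 i$)
$\frac{O{\left(-53 \right)}}{-4246} + \frac{Z}{c} = \frac{3 + 5 i}{-4246} - \frac{2639}{1741} = \left(3 + 5 i\right) \left(- \frac{1}{4246}\right) - \frac{2639}{1741} = \left(- \frac{3}{4246} - \frac{5 i}{4246}\right) - \frac{2639}{1741} = - \frac{11210417}{7392286} - \frac{5 i}{4246}$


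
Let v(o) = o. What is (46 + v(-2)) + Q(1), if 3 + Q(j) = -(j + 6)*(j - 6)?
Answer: 76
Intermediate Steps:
Q(j) = -3 - (-6 + j)*(6 + j) (Q(j) = -3 - (j + 6)*(j - 6) = -3 - (6 + j)*(-6 + j) = -3 - (-6 + j)*(6 + j))
(46 + v(-2)) + Q(1) = (46 - 2) + (33 - 1*1**2) = 44 + (33 - 1*1) = 44 + (33 - 1) = 44 + 32 = 76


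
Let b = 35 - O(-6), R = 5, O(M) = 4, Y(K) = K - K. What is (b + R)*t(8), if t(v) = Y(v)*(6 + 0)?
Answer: 0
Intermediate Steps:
Y(K) = 0
t(v) = 0 (t(v) = 0*(6 + 0) = 0*6 = 0)
b = 31 (b = 35 - 1*4 = 35 - 4 = 31)
(b + R)*t(8) = (31 + 5)*0 = 36*0 = 0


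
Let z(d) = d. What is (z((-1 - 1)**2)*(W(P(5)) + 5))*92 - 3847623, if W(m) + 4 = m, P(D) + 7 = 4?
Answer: -3848359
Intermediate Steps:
P(D) = -3 (P(D) = -7 + 4 = -3)
W(m) = -4 + m
(z((-1 - 1)**2)*(W(P(5)) + 5))*92 - 3847623 = ((-1 - 1)**2*((-4 - 3) + 5))*92 - 3847623 = ((-2)**2*(-7 + 5))*92 - 3847623 = (4*(-2))*92 - 3847623 = -8*92 - 3847623 = -736 - 3847623 = -3848359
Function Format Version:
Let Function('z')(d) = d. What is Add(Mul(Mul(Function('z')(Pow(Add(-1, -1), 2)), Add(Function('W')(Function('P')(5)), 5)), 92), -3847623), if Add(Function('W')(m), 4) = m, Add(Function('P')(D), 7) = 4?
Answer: -3848359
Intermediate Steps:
Function('P')(D) = -3 (Function('P')(D) = Add(-7, 4) = -3)
Function('W')(m) = Add(-4, m)
Add(Mul(Mul(Function('z')(Pow(Add(-1, -1), 2)), Add(Function('W')(Function('P')(5)), 5)), 92), -3847623) = Add(Mul(Mul(Pow(Add(-1, -1), 2), Add(Add(-4, -3), 5)), 92), -3847623) = Add(Mul(Mul(Pow(-2, 2), Add(-7, 5)), 92), -3847623) = Add(Mul(Mul(4, -2), 92), -3847623) = Add(Mul(-8, 92), -3847623) = Add(-736, -3847623) = -3848359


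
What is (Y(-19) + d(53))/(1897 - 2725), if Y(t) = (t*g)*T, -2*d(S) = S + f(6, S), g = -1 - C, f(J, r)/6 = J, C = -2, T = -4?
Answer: -7/184 ≈ -0.038043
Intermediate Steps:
f(J, r) = 6*J
g = 1 (g = -1 - 1*(-2) = -1 + 2 = 1)
d(S) = -18 - S/2 (d(S) = -(S + 6*6)/2 = -(S + 36)/2 = -(36 + S)/2 = -18 - S/2)
Y(t) = -4*t (Y(t) = (t*1)*(-4) = t*(-4) = -4*t)
(Y(-19) + d(53))/(1897 - 2725) = (-4*(-19) + (-18 - 1/2*53))/(1897 - 2725) = (76 + (-18 - 53/2))/(-828) = (76 - 89/2)*(-1/828) = (63/2)*(-1/828) = -7/184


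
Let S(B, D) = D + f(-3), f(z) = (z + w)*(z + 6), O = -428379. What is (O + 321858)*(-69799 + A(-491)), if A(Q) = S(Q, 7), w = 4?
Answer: 7433994069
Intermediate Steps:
f(z) = (4 + z)*(6 + z) (f(z) = (z + 4)*(z + 6) = (4 + z)*(6 + z))
S(B, D) = 3 + D (S(B, D) = D + (24 + (-3)**2 + 10*(-3)) = D + (24 + 9 - 30) = D + 3 = 3 + D)
A(Q) = 10 (A(Q) = 3 + 7 = 10)
(O + 321858)*(-69799 + A(-491)) = (-428379 + 321858)*(-69799 + 10) = -106521*(-69789) = 7433994069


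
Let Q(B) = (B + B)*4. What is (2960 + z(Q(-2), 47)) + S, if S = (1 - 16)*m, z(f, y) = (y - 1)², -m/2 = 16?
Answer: 5556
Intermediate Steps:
Q(B) = 8*B (Q(B) = (2*B)*4 = 8*B)
m = -32 (m = -2*16 = -32)
z(f, y) = (-1 + y)²
S = 480 (S = (1 - 16)*(-32) = -15*(-32) = 480)
(2960 + z(Q(-2), 47)) + S = (2960 + (-1 + 47)²) + 480 = (2960 + 46²) + 480 = (2960 + 2116) + 480 = 5076 + 480 = 5556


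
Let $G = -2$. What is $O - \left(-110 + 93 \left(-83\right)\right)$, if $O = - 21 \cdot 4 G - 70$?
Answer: $7927$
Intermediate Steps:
$O = 98$ ($O = - 21 \cdot 4 \left(-2\right) - 70 = \left(-21\right) \left(-8\right) - 70 = 168 - 70 = 98$)
$O - \left(-110 + 93 \left(-83\right)\right) = 98 - \left(-110 + 93 \left(-83\right)\right) = 98 - \left(-110 - 7719\right) = 98 - -7829 = 98 + 7829 = 7927$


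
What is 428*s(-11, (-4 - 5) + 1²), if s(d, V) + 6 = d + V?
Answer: -10700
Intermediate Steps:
s(d, V) = -6 + V + d (s(d, V) = -6 + (d + V) = -6 + (V + d) = -6 + V + d)
428*s(-11, (-4 - 5) + 1²) = 428*(-6 + ((-4 - 5) + 1²) - 11) = 428*(-6 + (-9 + 1) - 11) = 428*(-6 - 8 - 11) = 428*(-25) = -10700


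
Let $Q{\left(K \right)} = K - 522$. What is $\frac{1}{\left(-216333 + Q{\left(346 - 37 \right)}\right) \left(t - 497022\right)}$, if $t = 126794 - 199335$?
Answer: $\frac{1}{123336589398} \approx 8.1079 \cdot 10^{-12}$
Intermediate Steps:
$t = -72541$
$Q{\left(K \right)} = -522 + K$
$\frac{1}{\left(-216333 + Q{\left(346 - 37 \right)}\right) \left(t - 497022\right)} = \frac{1}{\left(-216333 + \left(-522 + \left(346 - 37\right)\right)\right) \left(-72541 - 497022\right)} = \frac{1}{\left(-216333 + \left(-522 + \left(346 - 37\right)\right)\right) \left(-569563\right)} = \frac{1}{\left(-216333 + \left(-522 + 309\right)\right) \left(-569563\right)} = \frac{1}{\left(-216333 - 213\right) \left(-569563\right)} = \frac{1}{\left(-216546\right) \left(-569563\right)} = \frac{1}{123336589398}$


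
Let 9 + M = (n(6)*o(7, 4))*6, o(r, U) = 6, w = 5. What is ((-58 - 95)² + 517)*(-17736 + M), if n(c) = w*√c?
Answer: -424566870 + 4306680*√6 ≈ -4.1402e+8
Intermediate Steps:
n(c) = 5*√c
M = -9 + 180*√6 (M = -9 + ((5*√6)*6)*6 = -9 + (30*√6)*6 = -9 + 180*√6 ≈ 431.91)
((-58 - 95)² + 517)*(-17736 + M) = ((-58 - 95)² + 517)*(-17736 + (-9 + 180*√6)) = ((-153)² + 517)*(-17745 + 180*√6) = (23409 + 517)*(-17745 + 180*√6) = 23926*(-17745 + 180*√6) = -424566870 + 4306680*√6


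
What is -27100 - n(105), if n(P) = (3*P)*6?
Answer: -28990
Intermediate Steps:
n(P) = 18*P
-27100 - n(105) = -27100 - 18*105 = -27100 - 1*1890 = -27100 - 1890 = -28990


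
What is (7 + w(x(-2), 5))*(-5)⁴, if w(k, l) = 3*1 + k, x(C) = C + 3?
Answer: 6875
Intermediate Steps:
x(C) = 3 + C
w(k, l) = 3 + k
(7 + w(x(-2), 5))*(-5)⁴ = (7 + (3 + (3 - 2)))*(-5)⁴ = (7 + (3 + 1))*625 = (7 + 4)*625 = 11*625 = 6875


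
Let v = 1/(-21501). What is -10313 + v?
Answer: -221739814/21501 ≈ -10313.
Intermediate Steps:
v = -1/21501 ≈ -4.6509e-5
-10313 + v = -10313 - 1/21501 = -221739814/21501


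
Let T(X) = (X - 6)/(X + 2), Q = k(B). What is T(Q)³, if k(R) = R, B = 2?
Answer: -1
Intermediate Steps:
Q = 2
T(X) = (-6 + X)/(2 + X)
T(Q)³ = ((-6 + 2)/(2 + 2))³ = (-4/4)³ = ((¼)*(-4))³ = (-1)³ = -1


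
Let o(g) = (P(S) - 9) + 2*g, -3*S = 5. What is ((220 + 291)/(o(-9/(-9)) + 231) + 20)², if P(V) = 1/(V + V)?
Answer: 2485022500/5004169 ≈ 496.59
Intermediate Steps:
S = -5/3 (S = -⅓*5 = -5/3 ≈ -1.6667)
P(V) = 1/(2*V)
o(g) = -93/10 + 2*g (o(g) = (1/(2*(-5/3)) - 9) + 2*g = ((½)*(-⅗) - 9) + 2*g = (-3/10 - 9) + 2*g = -93/10 + 2*g)
((220 + 291)/(o(-9/(-9)) + 231) + 20)² = ((220 + 291)/((-93/10 + 2*(-9/(-9))) + 231) + 20)² = (511/((-93/10 + 2*(-9*(-⅑))) + 231) + 20)² = (511/((-93/10 + 2*1) + 231) + 20)² = (511/((-93/10 + 2) + 231) + 20)² = (511/(-73/10 + 231) + 20)² = (511/(2237/10) + 20)² = (511*(10/2237) + 20)² = (5110/2237 + 20)² = (49850/2237)² = 2485022500/5004169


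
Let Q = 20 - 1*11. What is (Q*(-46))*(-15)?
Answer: 6210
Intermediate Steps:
Q = 9 (Q = 20 - 11 = 9)
(Q*(-46))*(-15) = (9*(-46))*(-15) = -414*(-15) = 6210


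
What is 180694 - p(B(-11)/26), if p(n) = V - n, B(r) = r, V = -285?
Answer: 4705443/26 ≈ 1.8098e+5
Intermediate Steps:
p(n) = -285 - n
180694 - p(B(-11)/26) = 180694 - (-285 - (-11)/26) = 180694 - (-285 - 1*(-11/26)) = 180694 - (-285 + 11/26) = 180694 - 1*(-7399/26) = 180694 + 7399/26 = 4705443/26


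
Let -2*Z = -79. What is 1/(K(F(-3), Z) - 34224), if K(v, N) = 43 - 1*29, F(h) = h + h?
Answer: -1/34210 ≈ -2.9231e-5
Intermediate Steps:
F(h) = 2*h
Z = 79/2 (Z = -½*(-79) = 79/2 ≈ 39.500)
K(v, N) = 14 (K(v, N) = 43 - 29 = 14)
1/(K(F(-3), Z) - 34224) = 1/(14 - 34224) = 1/(-34210) = -1/34210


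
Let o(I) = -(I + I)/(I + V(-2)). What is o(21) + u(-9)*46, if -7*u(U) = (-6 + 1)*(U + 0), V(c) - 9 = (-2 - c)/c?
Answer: -10399/35 ≈ -297.11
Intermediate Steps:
V(c) = 9 + (-2 - c)/c
o(I) = -2*I/(9 + I) (o(I) = -(I + I)/(I + (8 - 2/(-2))) = -2*I/(I + (8 - 2*(-½))) = -2*I/(I + (8 + 1)) = -2*I/(I + 9) = -2*I/(9 + I))
u(U) = 5*U/7 (u(U) = -(-6 + 1)*(U + 0)/7 = -(-5)*U/7 = 5*U/7)
o(21) + u(-9)*46 = -2*21/(9 + 21) + ((5/7)*(-9))*46 = -2*21/30 - 45/7*46 = -2*21*1/30 - 2070/7 = -7/5 - 2070/7 = -10399/35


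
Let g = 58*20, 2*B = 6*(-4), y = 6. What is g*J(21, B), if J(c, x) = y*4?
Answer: 27840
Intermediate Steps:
B = -12 (B = (6*(-4))/2 = (½)*(-24) = -12)
J(c, x) = 24 (J(c, x) = 6*4 = 24)
g = 1160
g*J(21, B) = 1160*24 = 27840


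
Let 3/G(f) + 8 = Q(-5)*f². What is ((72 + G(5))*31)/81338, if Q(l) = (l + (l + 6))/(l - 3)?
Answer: 3379/122007 ≈ 0.027695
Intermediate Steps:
Q(l) = (6 + 2*l)/(-3 + l) (Q(l) = (l + (6 + l))/(-3 + l) = (6 + 2*l)/(-3 + l))
G(f) = 3/(-8 + f²/2) (G(f) = 3/(-8 + (2*(3 - 5)/(-3 - 5))*f²) = 3/(-8 + (2*(-2)/(-8))*f²) = 3/(-8 + (2*(-⅛)*(-2))*f²) = 3/(-8 + f²/2))
((72 + G(5))*31)/81338 = ((72 + 6/(-16 + 5²))*31)/81338 = ((72 + 6/(-16 + 25))*31)*(1/81338) = ((72 + 6/9)*31)*(1/81338) = ((72 + 6*(⅑))*31)*(1/81338) = ((72 + ⅔)*31)*(1/81338) = ((218/3)*31)*(1/81338) = (6758/3)*(1/81338) = 3379/122007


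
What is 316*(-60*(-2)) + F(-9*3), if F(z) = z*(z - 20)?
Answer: 39189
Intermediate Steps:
F(z) = z*(-20 + z)
316*(-60*(-2)) + F(-9*3) = 316*(-60*(-2)) + (-9*3)*(-20 - 9*3) = 316*120 - 27*(-20 - 27) = 37920 - 27*(-47) = 37920 + 1269 = 39189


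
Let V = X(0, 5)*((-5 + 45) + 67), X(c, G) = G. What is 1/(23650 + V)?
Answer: 1/24185 ≈ 4.1348e-5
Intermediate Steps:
V = 535 (V = 5*((-5 + 45) + 67) = 5*(40 + 67) = 5*107 = 535)
1/(23650 + V) = 1/(23650 + 535) = 1/24185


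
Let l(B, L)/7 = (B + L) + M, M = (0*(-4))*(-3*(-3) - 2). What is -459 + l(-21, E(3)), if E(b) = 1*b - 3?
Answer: -606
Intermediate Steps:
E(b) = -3 + b (E(b) = b - 3 = -3 + b)
M = 0 (M = 0*(9 - 2) = 0*7 = 0)
l(B, L) = 7*B + 7*L (l(B, L) = 7*((B + L) + 0) = 7*(B + L) = 7*B + 7*L)
-459 + l(-21, E(3)) = -459 + (7*(-21) + 7*(-3 + 3)) = -459 + (-147 + 7*0) = -459 + (-147 + 0) = -459 - 147 = -606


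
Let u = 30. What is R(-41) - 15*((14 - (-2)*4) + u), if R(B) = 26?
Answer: -754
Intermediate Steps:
R(-41) - 15*((14 - (-2)*4) + u) = 26 - 15*((14 - (-2)*4) + 30) = 26 - 15*((14 - 1*(-8)) + 30) = 26 - 15*((14 + 8) + 30) = 26 - 15*(22 + 30) = 26 - 15*52 = 26 - 1*780 = 26 - 780 = -754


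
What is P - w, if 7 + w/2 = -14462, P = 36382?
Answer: 65320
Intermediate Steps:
w = -28938 (w = -14 + 2*(-14462) = -14 - 28924 = -28938)
P - w = 36382 - 1*(-28938) = 36382 + 28938 = 65320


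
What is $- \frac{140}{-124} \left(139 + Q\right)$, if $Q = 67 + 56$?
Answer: $\frac{9170}{31} \approx 295.81$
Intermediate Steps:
$Q = 123$
$- \frac{140}{-124} \left(139 + Q\right) = - \frac{140}{-124} \left(139 + 123\right) = \left(-140\right) \left(- \frac{1}{124}\right) 262 = \frac{35}{31} \cdot 262 = \frac{9170}{31}$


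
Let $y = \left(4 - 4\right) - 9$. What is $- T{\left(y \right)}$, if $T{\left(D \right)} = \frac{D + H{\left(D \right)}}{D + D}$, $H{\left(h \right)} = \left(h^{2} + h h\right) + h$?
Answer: $8$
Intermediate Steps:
$H{\left(h \right)} = h + 2 h^{2}$ ($H{\left(h \right)} = \left(h^{2} + h^{2}\right) + h = 2 h^{2} + h = h + 2 h^{2}$)
$y = -9$ ($y = 0 - 9 = -9$)
$T{\left(D \right)} = \frac{D + D \left(1 + 2 D\right)}{2 D}$ ($T{\left(D \right)} = \frac{D + D \left(1 + 2 D\right)}{D + D} = \frac{D + D \left(1 + 2 D\right)}{2 D}$)
$- T{\left(y \right)} = - (1 - 9) = \left(-1\right) \left(-8\right) = 8$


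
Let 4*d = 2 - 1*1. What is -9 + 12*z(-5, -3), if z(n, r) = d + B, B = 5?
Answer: 54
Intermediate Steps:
d = ¼ (d = (2 - 1*1)/4 = (2 - 1)/4 = (¼)*1 = ¼ ≈ 0.25000)
z(n, r) = 21/4 (z(n, r) = ¼ + 5 = 21/4)
-9 + 12*z(-5, -3) = -9 + 12*(21/4) = -9 + 63 = 54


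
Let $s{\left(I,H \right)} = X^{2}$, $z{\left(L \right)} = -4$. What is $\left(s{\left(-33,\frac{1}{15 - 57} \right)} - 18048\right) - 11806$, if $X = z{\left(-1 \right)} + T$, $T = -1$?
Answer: $-29829$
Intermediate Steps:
$X = -5$ ($X = -4 - 1 = -5$)
$s{\left(I,H \right)} = 25$ ($s{\left(I,H \right)} = \left(-5\right)^{2} = 25$)
$\left(s{\left(-33,\frac{1}{15 - 57} \right)} - 18048\right) - 11806 = \left(25 - 18048\right) - 11806 = -18023 - 11806 = -29829$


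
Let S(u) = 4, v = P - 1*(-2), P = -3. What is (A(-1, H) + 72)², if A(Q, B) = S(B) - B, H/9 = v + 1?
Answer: 5776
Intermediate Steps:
v = -1 (v = -3 - 1*(-2) = -3 + 2 = -1)
H = 0 (H = 9*(-1 + 1) = 9*0 = 0)
A(Q, B) = 4 - B
(A(-1, H) + 72)² = ((4 - 1*0) + 72)² = ((4 + 0) + 72)² = (4 + 72)² = 76² = 5776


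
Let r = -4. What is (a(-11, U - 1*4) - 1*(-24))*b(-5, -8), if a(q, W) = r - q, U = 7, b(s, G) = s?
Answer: -155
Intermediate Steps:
a(q, W) = -4 - q
(a(-11, U - 1*4) - 1*(-24))*b(-5, -8) = ((-4 - 1*(-11)) - 1*(-24))*(-5) = ((-4 + 11) + 24)*(-5) = (7 + 24)*(-5) = 31*(-5) = -155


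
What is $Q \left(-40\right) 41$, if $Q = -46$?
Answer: $75440$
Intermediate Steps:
$Q \left(-40\right) 41 = \left(-46\right) \left(-40\right) 41 = 1840 \cdot 41 = 75440$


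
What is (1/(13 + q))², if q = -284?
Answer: 1/73441 ≈ 1.3616e-5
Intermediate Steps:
(1/(13 + q))² = (1/(13 - 284))² = (1/(-271))² = (-1/271)² = 1/73441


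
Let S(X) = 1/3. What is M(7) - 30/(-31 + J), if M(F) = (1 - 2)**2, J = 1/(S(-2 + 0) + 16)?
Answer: 1493/758 ≈ 1.9697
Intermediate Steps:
S(X) = 1/3
J = 3/49 (J = 1/(1/3 + 16) = 1/(49/3) = 3/49 ≈ 0.061224)
M(F) = 1 (M(F) = (-1)**2 = 1)
M(7) - 30/(-31 + J) = 1 - 30/(-31 + 3/49) = 1 - 30/(-1516/49) = 1 - 30*(-49/1516) = 1 + 735/758 = 1493/758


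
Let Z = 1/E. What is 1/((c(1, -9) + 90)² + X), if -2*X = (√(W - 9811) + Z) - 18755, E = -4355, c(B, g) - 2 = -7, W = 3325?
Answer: 209922288160/3485255315550721 + 18966025*I*√6486/10455765946652163 ≈ 6.0232e-5 + 1.4609e-7*I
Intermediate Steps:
c(B, g) = -5 (c(B, g) = 2 - 7 = -5)
Z = -1/4355 (Z = 1/(-4355) = -1/4355 ≈ -0.00022962)
X = 40839013/4355 - I*√6486/2 (X = -((√(3325 - 9811) - 1/4355) - 18755)/2 = -((√(-6486) - 1/4355) - 18755)/2 = -((I*√6486 - 1/4355) - 18755)/2 = -((-1/4355 + I*√6486) - 18755)/2 = -(-81678026/4355 + I*√6486)/2 = 40839013/4355 - I*√6486/2 ≈ 9377.5 - 40.268*I)
1/((c(1, -9) + 90)² + X) = 1/((-5 + 90)² + (40839013/4355 - I*√6486/2)) = 1/(85² + (40839013/4355 - I*√6486/2)) = 1/(7225 + (40839013/4355 - I*√6486/2)) = 1/(72303888/4355 - I*√6486/2)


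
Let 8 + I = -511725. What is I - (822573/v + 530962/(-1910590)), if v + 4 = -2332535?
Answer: -11517921463702529/22507705495 ≈ -5.1173e+5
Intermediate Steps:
v = -2332539 (v = -4 - 2332535 = -2332539)
I = -511733 (I = -8 - 511725 = -511733)
I - (822573/v + 530962/(-1910590)) = -511733 - (822573/(-2332539) + 530962/(-1910590)) = -511733 - (822573*(-1/2332539) + 530962*(-1/1910590)) = -511733 - (-91397/259171 - 265481/955295) = -511733 - 1*(-14192370306/22507705495) = -511733 + 14192370306/22507705495 = -11517921463702529/22507705495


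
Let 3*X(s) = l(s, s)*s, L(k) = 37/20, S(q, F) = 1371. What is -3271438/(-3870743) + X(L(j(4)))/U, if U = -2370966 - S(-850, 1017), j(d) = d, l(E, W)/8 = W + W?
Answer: 582066206748283/688703012729325 ≈ 0.84516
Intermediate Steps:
l(E, W) = 16*W (l(E, W) = 8*(W + W) = 8*(2*W) = 16*W)
U = -2372337 (U = -2370966 - 1*1371 = -2370966 - 1371 = -2372337)
L(k) = 37/20 (L(k) = 37*(1/20) = 37/20)
X(s) = 16*s**2/3 (X(s) = ((16*s)*s)/3 = (16*s**2)/3 = 16*s**2/3)
-3271438/(-3870743) + X(L(j(4)))/U = -3271438/(-3870743) + (16*(37/20)**2/3)/(-2372337) = -3271438*(-1/3870743) + ((16/3)*(1369/400))*(-1/2372337) = 3271438/3870743 + (1369/75)*(-1/2372337) = 3271438/3870743 - 1369/177925275 = 582066206748283/688703012729325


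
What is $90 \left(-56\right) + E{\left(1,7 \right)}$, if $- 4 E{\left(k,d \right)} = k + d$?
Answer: $-5042$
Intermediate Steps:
$E{\left(k,d \right)} = - \frac{d}{4} - \frac{k}{4}$ ($E{\left(k,d \right)} = - \frac{k + d}{4} = - \frac{d + k}{4} = - \frac{d}{4} - \frac{k}{4}$)
$90 \left(-56\right) + E{\left(1,7 \right)} = 90 \left(-56\right) - 2 = -5040 - 2 = -5042$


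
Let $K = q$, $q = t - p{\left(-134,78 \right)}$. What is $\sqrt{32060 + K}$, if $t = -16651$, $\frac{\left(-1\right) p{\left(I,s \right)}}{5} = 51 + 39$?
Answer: $\sqrt{15859} \approx 125.93$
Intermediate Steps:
$p{\left(I,s \right)} = -450$ ($p{\left(I,s \right)} = - 5 \left(51 + 39\right) = \left(-5\right) 90 = -450$)
$q = -16201$ ($q = -16651 - -450 = -16651 + 450 = -16201$)
$K = -16201$
$\sqrt{32060 + K} = \sqrt{32060 - 16201} = \sqrt{15859}$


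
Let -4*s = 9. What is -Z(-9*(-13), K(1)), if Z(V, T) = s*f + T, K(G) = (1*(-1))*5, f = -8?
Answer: -13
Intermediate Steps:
s = -9/4 (s = -¼*9 = -9/4 ≈ -2.2500)
K(G) = -5 (K(G) = -1*5 = -5)
Z(V, T) = 18 + T (Z(V, T) = -9/4*(-8) + T = 18 + T)
-Z(-9*(-13), K(1)) = -(18 - 5) = -1*13 = -13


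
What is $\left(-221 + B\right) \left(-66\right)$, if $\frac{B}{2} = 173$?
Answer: $-8250$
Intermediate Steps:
$B = 346$ ($B = 2 \cdot 173 = 346$)
$\left(-221 + B\right) \left(-66\right) = \left(-221 + 346\right) \left(-66\right) = 125 \left(-66\right) = -8250$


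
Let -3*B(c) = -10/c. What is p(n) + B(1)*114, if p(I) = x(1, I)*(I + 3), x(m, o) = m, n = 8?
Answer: 391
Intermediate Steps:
p(I) = 3 + I (p(I) = 1*(I + 3) = 1*(3 + I) = 3 + I)
B(c) = 10/(3*c) (B(c) = -(-10)/(3*c) = 10/(3*c))
p(n) + B(1)*114 = (3 + 8) + ((10/3)/1)*114 = 11 + ((10/3)*1)*114 = 11 + (10/3)*114 = 11 + 380 = 391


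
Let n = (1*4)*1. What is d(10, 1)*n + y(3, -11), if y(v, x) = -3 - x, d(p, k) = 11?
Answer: 52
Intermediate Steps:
n = 4 (n = 4*1 = 4)
d(10, 1)*n + y(3, -11) = 11*4 + (-3 - 1*(-11)) = 44 + (-3 + 11) = 44 + 8 = 52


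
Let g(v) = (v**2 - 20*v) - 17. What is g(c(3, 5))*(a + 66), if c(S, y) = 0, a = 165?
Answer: -3927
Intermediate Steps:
g(v) = -17 + v**2 - 20*v
g(c(3, 5))*(a + 66) = (-17 + 0**2 - 20*0)*(165 + 66) = (-17 + 0 + 0)*231 = -17*231 = -3927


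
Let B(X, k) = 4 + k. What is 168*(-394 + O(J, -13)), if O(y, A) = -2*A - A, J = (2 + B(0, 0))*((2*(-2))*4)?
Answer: -59640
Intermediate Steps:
J = -96 (J = (2 + (4 + 0))*((2*(-2))*4) = (2 + 4)*(-4*4) = 6*(-16) = -96)
O(y, A) = -3*A
168*(-394 + O(J, -13)) = 168*(-394 - 3*(-13)) = 168*(-394 + 39) = 168*(-355) = -59640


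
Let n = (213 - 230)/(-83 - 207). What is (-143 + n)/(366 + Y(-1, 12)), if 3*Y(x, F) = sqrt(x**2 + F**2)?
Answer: -68273091/174791555 + 124359*sqrt(145)/349583110 ≈ -0.38631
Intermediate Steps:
Y(x, F) = sqrt(F**2 + x**2)/3 (Y(x, F) = sqrt(x**2 + F**2)/3 = sqrt(F**2 + x**2)/3)
n = 17/290 (n = -17/(-290) = -17*(-1/290) = 17/290 ≈ 0.058621)
(-143 + n)/(366 + Y(-1, 12)) = (-143 + 17/290)/(366 + sqrt(12**2 + (-1)**2)/3) = -41453/(290*(366 + sqrt(144 + 1)/3)) = -41453/(290*(366 + sqrt(145)/3))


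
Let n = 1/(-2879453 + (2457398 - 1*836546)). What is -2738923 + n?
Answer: -3447211226724/1258601 ≈ -2.7389e+6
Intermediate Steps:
n = -1/1258601 (n = 1/(-2879453 + (2457398 - 836546)) = 1/(-2879453 + 1620852) = 1/(-1258601) = -1/1258601 ≈ -7.9453e-7)
-2738923 + n = -2738923 - 1/1258601 = -3447211226724/1258601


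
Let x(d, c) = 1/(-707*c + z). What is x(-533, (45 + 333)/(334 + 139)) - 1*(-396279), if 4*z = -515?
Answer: 520147491649/1312579 ≈ 3.9628e+5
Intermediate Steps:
z = -515/4 (z = (¼)*(-515) = -515/4 ≈ -128.75)
x(d, c) = 1/(-515/4 - 707*c) (x(d, c) = 1/(-707*c - 515/4) = 1/(-515/4 - 707*c))
x(-533, (45 + 333)/(334 + 139)) - 1*(-396279) = -4/(515 + 2828*((45 + 333)/(334 + 139))) - 1*(-396279) = -4/(515 + 2828*(378/473)) + 396279 = -4/(515 + 1068984/473) + 396279 = -4/1312579/473 + 396279 = -4*473/1312579 + 396279 = -1892/1312579 + 396279 = 520147491649/1312579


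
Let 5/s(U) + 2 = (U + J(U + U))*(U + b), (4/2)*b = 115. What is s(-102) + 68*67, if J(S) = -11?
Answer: 45801478/10053 ≈ 4556.0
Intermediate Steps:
b = 115/2 (b = (½)*115 = 115/2 ≈ 57.500)
s(U) = 5/(-2 + (-11 + U)*(115/2 + U)) (s(U) = 5/(-2 + (U - 11)*(U + 115/2)) = 5/(-2 + (-11 + U)*(115/2 + U)))
s(-102) + 68*67 = 10/(-1269 + 2*(-102)² + 93*(-102)) + 68*67 = 10/(-1269 + 2*10404 - 9486) + 4556 = 10/(-1269 + 20808 - 9486) + 4556 = 10/10053 + 4556 = 45801478/10053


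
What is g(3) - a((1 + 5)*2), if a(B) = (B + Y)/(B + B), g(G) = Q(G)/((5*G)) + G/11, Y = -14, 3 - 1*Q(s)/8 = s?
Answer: 47/132 ≈ 0.35606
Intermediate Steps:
Q(s) = 24 - 8*s
g(G) = G/11 + (24 - 8*G)/(5*G) (g(G) = (24 - 8*G)/((5*G)) + G/11 = (24 - 8*G)*(1/(5*G)) + G*(1/11) = (24 - 8*G)/(5*G) + G/11 = G/11 + (24 - 8*G)/(5*G))
a(B) = (-14 + B)/(2*B) (a(B) = (B - 14)/(B + B) = (-14 + B)/((2*B)) = (-14 + B)*(1/(2*B)) = (-14 + B)/(2*B))
g(3) - a((1 + 5)*2) = (-8/5 + (1/11)*3 + (24/5)/3) - (-14 + (1 + 5)*2)/(2*((1 + 5)*2)) = (-8/5 + 3/11 + (24/5)*(1/3)) - (-14 + 6*2)/(2*(6*2)) = (-8/5 + 3/11 + 8/5) - (-14 + 12)/(2*12) = 3/11 - (-2)/(2*12) = 3/11 - 1*(-1/12) = 3/11 + 1/12 = 47/132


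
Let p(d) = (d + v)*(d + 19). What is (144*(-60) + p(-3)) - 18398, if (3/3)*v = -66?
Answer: -28142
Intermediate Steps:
v = -66
p(d) = (-66 + d)*(19 + d) (p(d) = (d - 66)*(d + 19) = (-66 + d)*(19 + d))
(144*(-60) + p(-3)) - 18398 = (144*(-60) + (-1254 + (-3)**2 - 47*(-3))) - 18398 = (-8640 + (-1254 + 9 + 141)) - 18398 = (-8640 - 1104) - 18398 = -9744 - 18398 = -28142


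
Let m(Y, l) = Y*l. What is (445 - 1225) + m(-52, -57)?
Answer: 2184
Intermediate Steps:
(445 - 1225) + m(-52, -57) = (445 - 1225) - 52*(-57) = -780 + 2964 = 2184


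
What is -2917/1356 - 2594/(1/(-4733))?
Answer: 16648154195/1356 ≈ 1.2277e+7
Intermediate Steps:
-2917/1356 - 2594/(1/(-4733)) = -2917*1/1356 - 2594/(-1/4733) = -2917/1356 - 2594*(-4733) = -2917/1356 + 12277402 = 16648154195/1356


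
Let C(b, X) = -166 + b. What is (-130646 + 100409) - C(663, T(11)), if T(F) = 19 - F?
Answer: -30734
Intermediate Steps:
(-130646 + 100409) - C(663, T(11)) = (-130646 + 100409) - (-166 + 663) = -30237 - 1*497 = -30237 - 497 = -30734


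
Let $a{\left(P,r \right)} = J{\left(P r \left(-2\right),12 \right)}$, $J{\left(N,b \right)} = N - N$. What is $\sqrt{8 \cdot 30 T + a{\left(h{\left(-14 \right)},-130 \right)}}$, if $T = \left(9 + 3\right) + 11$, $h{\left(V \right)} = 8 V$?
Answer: $4 \sqrt{345} \approx 74.297$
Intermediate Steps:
$T = 23$ ($T = 12 + 11 = 23$)
$J{\left(N,b \right)} = 0$
$a{\left(P,r \right)} = 0$
$\sqrt{8 \cdot 30 T + a{\left(h{\left(-14 \right)},-130 \right)}} = \sqrt{8 \cdot 30 \cdot 23 + 0} = \sqrt{240 \cdot 23 + 0} = \sqrt{5520 + 0} = \sqrt{5520} = 4 \sqrt{345}$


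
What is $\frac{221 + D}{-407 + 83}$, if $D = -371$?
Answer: $\frac{25}{54} \approx 0.46296$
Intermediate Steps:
$\frac{221 + D}{-407 + 83} = \frac{221 - 371}{-407 + 83} = - \frac{150}{-324} = \left(-150\right) \left(- \frac{1}{324}\right) = \frac{25}{54}$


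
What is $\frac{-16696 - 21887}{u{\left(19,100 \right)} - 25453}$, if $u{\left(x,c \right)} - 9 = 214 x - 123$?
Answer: $\frac{4287}{2389} \approx 1.7945$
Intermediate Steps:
$u{\left(x,c \right)} = -114 + 214 x$ ($u{\left(x,c \right)} = 9 + \left(214 x - 123\right) = 9 + \left(-123 + 214 x\right) = -114 + 214 x$)
$\frac{-16696 - 21887}{u{\left(19,100 \right)} - 25453} = \frac{-16696 - 21887}{\left(-114 + 214 \cdot 19\right) - 25453} = - \frac{38583}{\left(-114 + 4066\right) - 25453} = - \frac{38583}{3952 - 25453} = - \frac{38583}{-21501} = \left(-38583\right) \left(- \frac{1}{21501}\right) = \frac{4287}{2389}$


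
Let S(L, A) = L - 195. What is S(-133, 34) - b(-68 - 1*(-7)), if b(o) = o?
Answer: -267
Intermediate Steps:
S(L, A) = -195 + L
S(-133, 34) - b(-68 - 1*(-7)) = (-195 - 133) - (-68 - 1*(-7)) = -328 - (-68 + 7) = -328 - 1*(-61) = -328 + 61 = -267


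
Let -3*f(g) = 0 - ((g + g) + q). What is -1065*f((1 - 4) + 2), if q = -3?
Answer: 1775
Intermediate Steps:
f(g) = -1 + 2*g/3 (f(g) = -(0 - ((g + g) - 3))/3 = -(0 - (2*g - 3))/3 = -(0 - (-3 + 2*g))/3 = -(0 + (3 - 2*g))/3 = -(3 - 2*g)/3 = -1 + 2*g/3)
-1065*f((1 - 4) + 2) = -1065*(-1 + 2*((1 - 4) + 2)/3) = -1065*(-1 + 2*(-3 + 2)/3) = -1065*(-1 + (⅔)*(-1)) = -1065*(-1 - ⅔) = -1065*(-5/3) = 1775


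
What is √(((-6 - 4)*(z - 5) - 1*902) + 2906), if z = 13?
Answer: 2*√481 ≈ 43.863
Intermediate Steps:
√(((-6 - 4)*(z - 5) - 1*902) + 2906) = √(((-6 - 4)*(13 - 5) - 1*902) + 2906) = √((-10*8 - 902) + 2906) = √((-80 - 902) + 2906) = √(-982 + 2906) = √1924 = 2*√481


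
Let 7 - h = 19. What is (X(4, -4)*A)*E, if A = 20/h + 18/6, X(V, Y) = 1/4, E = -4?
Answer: -4/3 ≈ -1.3333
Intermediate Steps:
h = -12 (h = 7 - 1*19 = 7 - 19 = -12)
X(V, Y) = 1/4
A = 4/3 (A = 20/(-12) + 18/6 = 20*(-1/12) + 18*(1/6) = -5/3 + 3 = 4/3 ≈ 1.3333)
(X(4, -4)*A)*E = ((1/4)*(4/3))*(-4) = (1/3)*(-4) = -4/3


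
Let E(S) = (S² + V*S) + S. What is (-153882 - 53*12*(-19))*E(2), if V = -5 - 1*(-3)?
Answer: -283596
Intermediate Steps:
V = -2 (V = -5 + 3 = -2)
E(S) = S² - S (E(S) = (S² - 2*S) + S = S² - S)
(-153882 - 53*12*(-19))*E(2) = (-153882 - 53*12*(-19))*(2*(-1 + 2)) = (-153882 - 636*(-19))*(2*1) = (-153882 - 1*(-12084))*2 = (-153882 + 12084)*2 = -141798*2 = -283596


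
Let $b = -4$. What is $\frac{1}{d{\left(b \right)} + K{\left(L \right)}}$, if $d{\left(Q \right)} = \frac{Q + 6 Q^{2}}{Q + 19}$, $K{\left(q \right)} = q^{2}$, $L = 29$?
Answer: $\frac{15}{12707} \approx 0.0011805$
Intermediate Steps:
$d{\left(Q \right)} = \frac{Q + 6 Q^{2}}{19 + Q}$
$\frac{1}{d{\left(b \right)} + K{\left(L \right)}} = \frac{1}{- \frac{4 \left(1 + 6 \left(-4\right)\right)}{19 - 4} + 29^{2}} = \frac{1}{- \frac{4 \left(1 - 24\right)}{15} + 841} = \frac{1}{\left(-4\right) \frac{1}{15} \left(-23\right) + 841} = \frac{1}{\frac{92}{15} + 841} = \frac{1}{\frac{12707}{15}} = \frac{15}{12707}$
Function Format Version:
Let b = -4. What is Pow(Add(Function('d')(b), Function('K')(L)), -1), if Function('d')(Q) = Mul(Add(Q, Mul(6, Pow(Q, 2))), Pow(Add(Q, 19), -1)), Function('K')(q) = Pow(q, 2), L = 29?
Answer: Rational(15, 12707) ≈ 0.0011805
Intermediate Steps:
Function('d')(Q) = Mul(Pow(Add(19, Q), -1), Add(Q, Mul(6, Pow(Q, 2)))) (Function('d')(Q) = Mul(Add(Q, Mul(6, Pow(Q, 2))), Pow(Add(19, Q), -1)) = Mul(Pow(Add(19, Q), -1), Add(Q, Mul(6, Pow(Q, 2)))))
Pow(Add(Function('d')(b), Function('K')(L)), -1) = Pow(Add(Mul(-4, Pow(Add(19, -4), -1), Add(1, Mul(6, -4))), Pow(29, 2)), -1) = Pow(Add(Mul(-4, Pow(15, -1), Add(1, -24)), 841), -1) = Pow(Add(Mul(-4, Rational(1, 15), -23), 841), -1) = Pow(Add(Rational(92, 15), 841), -1) = Pow(Rational(12707, 15), -1) = Rational(15, 12707)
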